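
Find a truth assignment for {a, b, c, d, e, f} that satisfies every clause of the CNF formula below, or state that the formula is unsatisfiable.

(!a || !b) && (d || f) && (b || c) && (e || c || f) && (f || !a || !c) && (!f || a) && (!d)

a: true,  b: false,  c: true,  d: false,  e: false,  f: true

(!d) alone gives d = false.
(f) alone gives f = true.
(a) alone gives a = true.
(!b) alone gives b = false.
(c) alone gives c = true.
Every clause is now satisfied; e is unconstrained.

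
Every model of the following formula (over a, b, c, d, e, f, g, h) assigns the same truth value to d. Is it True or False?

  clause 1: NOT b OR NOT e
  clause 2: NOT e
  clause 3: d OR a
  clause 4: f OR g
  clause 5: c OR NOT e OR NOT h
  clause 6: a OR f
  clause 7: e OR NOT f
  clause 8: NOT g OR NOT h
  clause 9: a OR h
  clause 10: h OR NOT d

False

Suppose d = true.
(NOT e) alone gives e = false.
(NOT f) alone gives f = false.
(g) alone gives g = true.
(a) alone gives a = true.
(NOT h) alone gives h = false.
But (h) is also a unit clause — contradiction.
So every satisfying assignment has d = False.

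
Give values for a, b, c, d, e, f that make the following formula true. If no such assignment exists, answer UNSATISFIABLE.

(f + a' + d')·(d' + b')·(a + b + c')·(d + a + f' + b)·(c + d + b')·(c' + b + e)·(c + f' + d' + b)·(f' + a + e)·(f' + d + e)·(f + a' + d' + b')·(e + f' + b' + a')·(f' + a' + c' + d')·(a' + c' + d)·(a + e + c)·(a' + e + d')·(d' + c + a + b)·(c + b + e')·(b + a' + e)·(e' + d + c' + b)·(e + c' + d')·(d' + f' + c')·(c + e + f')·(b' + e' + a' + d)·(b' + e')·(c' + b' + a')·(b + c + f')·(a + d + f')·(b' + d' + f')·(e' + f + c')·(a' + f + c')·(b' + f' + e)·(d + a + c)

a ↦ 0, b ↦ 1, c ↦ 1, d ↦ 0, e ↦ 0, f ↦ 0

Case d = 0:
Case c = 1:
Unit clause (a') forces a = 0.
Unit clause (b) forces b = 1.
Unit clause (e') forces e = 0.
Unit clause (f') forces f = 0.
All clauses are satisfied.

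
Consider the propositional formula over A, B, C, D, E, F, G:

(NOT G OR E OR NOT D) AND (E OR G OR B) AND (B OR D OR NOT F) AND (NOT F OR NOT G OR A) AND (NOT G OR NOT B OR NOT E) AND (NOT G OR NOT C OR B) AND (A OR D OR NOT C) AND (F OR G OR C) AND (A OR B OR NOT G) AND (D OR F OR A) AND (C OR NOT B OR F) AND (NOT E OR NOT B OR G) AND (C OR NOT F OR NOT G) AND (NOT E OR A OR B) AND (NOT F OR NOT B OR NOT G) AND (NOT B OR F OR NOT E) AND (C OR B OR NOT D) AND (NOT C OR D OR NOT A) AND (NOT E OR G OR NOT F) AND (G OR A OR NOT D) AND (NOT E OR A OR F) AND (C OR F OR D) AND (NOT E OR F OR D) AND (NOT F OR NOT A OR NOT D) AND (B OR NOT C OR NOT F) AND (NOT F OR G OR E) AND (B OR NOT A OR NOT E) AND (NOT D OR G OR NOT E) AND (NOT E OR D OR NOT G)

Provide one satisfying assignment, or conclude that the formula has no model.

A=true, B=true, C=true, D=true, E=false, F=false, G=false

Suppose G = false.
Suppose E = false.
The clause (B) is unit, so B = true.
The clause (NOT F) is unit, so F = false.
The clause (C) is unit, so C = true.
Suppose A = true.
The clause (D) is unit, so D = true.
Every clause now holds.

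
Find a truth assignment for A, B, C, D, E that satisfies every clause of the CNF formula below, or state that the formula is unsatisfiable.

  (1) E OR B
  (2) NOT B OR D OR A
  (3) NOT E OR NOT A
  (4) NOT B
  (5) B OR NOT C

A=false,  B=false,  C=false,  D=true,  E=true

(NOT B) alone gives B = false.
(E) alone gives E = true.
(NOT A) alone gives A = false.
(NOT C) alone gives C = false.
All clauses hold; D can take either value.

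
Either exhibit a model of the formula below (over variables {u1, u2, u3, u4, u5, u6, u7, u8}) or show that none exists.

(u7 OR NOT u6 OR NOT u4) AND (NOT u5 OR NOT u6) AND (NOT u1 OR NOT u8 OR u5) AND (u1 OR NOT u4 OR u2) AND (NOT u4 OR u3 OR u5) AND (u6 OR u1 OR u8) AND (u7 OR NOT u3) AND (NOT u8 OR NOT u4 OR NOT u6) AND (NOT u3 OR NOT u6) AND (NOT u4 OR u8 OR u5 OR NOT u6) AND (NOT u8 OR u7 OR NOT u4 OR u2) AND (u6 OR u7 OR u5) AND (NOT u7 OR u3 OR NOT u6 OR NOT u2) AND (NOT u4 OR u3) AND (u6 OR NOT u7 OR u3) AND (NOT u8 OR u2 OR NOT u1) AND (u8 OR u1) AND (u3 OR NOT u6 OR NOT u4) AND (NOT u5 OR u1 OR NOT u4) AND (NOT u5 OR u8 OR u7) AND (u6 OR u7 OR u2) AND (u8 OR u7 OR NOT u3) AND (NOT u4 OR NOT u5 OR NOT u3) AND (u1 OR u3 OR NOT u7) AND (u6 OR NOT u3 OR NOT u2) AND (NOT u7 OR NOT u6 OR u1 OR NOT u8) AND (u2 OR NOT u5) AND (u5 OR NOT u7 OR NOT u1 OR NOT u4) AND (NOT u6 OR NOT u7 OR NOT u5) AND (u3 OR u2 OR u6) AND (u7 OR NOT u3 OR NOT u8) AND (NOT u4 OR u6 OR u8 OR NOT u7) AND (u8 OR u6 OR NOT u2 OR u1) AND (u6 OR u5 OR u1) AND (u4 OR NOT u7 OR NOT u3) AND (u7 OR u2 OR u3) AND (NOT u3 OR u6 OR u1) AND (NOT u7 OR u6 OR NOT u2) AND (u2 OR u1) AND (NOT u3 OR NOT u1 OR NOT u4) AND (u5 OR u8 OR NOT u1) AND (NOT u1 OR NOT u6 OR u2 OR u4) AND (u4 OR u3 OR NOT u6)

Case u5 = true:
Unit clause (NOT u6) forces u6 = false.
Unit clause (u2) forces u2 = true.
Unit clause (NOT u3) forces u3 = false.
Unit clause (NOT u4) forces u4 = false.
Unit clause (NOT u7) forces u7 = false.
Unit clause (u8) forces u8 = true.
No clause remains; u1 is free.

u1 ↦ true, u2 ↦ true, u3 ↦ false, u4 ↦ false, u5 ↦ true, u6 ↦ false, u7 ↦ false, u8 ↦ true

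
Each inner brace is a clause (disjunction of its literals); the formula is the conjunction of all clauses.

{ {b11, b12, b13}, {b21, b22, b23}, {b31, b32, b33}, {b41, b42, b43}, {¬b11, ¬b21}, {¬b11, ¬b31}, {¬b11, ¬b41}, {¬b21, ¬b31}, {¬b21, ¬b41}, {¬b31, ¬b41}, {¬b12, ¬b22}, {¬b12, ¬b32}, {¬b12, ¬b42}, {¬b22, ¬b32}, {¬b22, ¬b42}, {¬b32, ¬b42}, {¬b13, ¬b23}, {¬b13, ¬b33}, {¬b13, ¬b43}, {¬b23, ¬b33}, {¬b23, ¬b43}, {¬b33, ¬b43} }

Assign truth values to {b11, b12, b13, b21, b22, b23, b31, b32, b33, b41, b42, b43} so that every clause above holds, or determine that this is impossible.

UNSATISFIABLE

Try b11 = False.
Try b12 = True.
Unit clause (¬b22) forces b22 = False.
Unit clause (¬b32) forces b32 = False.
Unit clause (¬b42) forces b42 = False.
Try b21 = True.
Unit clause (¬b31) forces b31 = False.
Unit clause (b33) forces b33 = True.
Unit clause (¬b41) forces b41 = False.
Unit clause (b43) forces b43 = True.
Now (¬b43) is unsatisfied and unit — conflict.
Backtrack on b21: now try b21 = False.
Unit clause (b23) forces b23 = True.
Unit clause (¬b13) forces b13 = False.
Unit clause (¬b33) forces b33 = False.
Unit clause (b31) forces b31 = True.
Unit clause (¬b41) forces b41 = False.
Unit clause (b43) forces b43 = True.
Now (¬b43) is unsatisfied and unit — conflict.
Neither b21 = True nor b21 = False works.
Backtrack on b12: now try b12 = False.
Unit clause (b13) forces b13 = True.
Unit clause (¬b23) forces b23 = False.
Unit clause (¬b33) forces b33 = False.
Unit clause (¬b43) forces b43 = False.
Try b21 = True.
Unit clause (¬b31) forces b31 = False.
Unit clause (b32) forces b32 = True.
Unit clause (¬b41) forces b41 = False.
Unit clause (b42) forces b42 = True.
Now (¬b42) is unsatisfied and unit — conflict.
Backtrack on b21: now try b21 = False.
Unit clause (b22) forces b22 = True.
Unit clause (¬b32) forces b32 = False.
Unit clause (b31) forces b31 = True.
Unit clause (¬b41) forces b41 = False.
Unit clause (b42) forces b42 = True.
Now (¬b42) is unsatisfied and unit — conflict.
Neither b21 = True nor b21 = False works.
Neither b12 = True nor b12 = False works.
Backtrack on b11: now try b11 = True.
Unit clause (¬b21) forces b21 = False.
Unit clause (¬b31) forces b31 = False.
Unit clause (¬b41) forces b41 = False.
Try b22 = True.
Unit clause (¬b12) forces b12 = False.
Unit clause (¬b32) forces b32 = False.
Unit clause (b33) forces b33 = True.
Unit clause (¬b42) forces b42 = False.
Unit clause (b43) forces b43 = True.
Now (¬b43) is unsatisfied and unit — conflict.
Backtrack on b22: now try b22 = False.
Unit clause (b23) forces b23 = True.
Unit clause (¬b13) forces b13 = False.
Unit clause (¬b33) forces b33 = False.
Unit clause (b32) forces b32 = True.
Unit clause (¬b12) forces b12 = False.
Unit clause (¬b42) forces b42 = False.
Unit clause (b43) forces b43 = True.
Now (¬b43) is unsatisfied and unit — conflict.
Neither b22 = True nor b22 = False works.
Neither b11 = True nor b11 = False works.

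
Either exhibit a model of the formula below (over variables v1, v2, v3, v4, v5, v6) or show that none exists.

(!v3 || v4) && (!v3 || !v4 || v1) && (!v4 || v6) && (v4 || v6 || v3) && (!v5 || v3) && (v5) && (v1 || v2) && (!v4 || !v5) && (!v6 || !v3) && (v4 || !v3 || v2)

From the singleton clause (v5), v5 = true.
From the singleton clause (v3), v3 = true.
From the singleton clause (v4), v4 = true.
Now (!v4) is unsatisfied and unit — conflict.

UNSATISFIABLE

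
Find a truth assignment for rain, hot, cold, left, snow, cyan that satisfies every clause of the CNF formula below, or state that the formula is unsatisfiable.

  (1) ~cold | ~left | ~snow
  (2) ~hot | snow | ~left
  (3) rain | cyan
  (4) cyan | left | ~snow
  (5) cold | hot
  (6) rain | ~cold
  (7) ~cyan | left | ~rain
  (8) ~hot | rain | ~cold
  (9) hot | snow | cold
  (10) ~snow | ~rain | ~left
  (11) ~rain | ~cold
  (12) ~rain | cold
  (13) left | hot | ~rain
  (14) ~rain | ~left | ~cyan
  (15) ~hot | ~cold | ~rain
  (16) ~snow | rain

rain=0, hot=1, cold=0, left=0, snow=0, cyan=1

Branch on rain: set rain = 0.
The clause (cyan) is unit, so cyan = 1.
The clause (~cold) is unit, so cold = 0.
The clause (hot) is unit, so hot = 1.
The clause (~snow) is unit, so snow = 0.
The clause (~left) is unit, so left = 0.
All clauses are satisfied.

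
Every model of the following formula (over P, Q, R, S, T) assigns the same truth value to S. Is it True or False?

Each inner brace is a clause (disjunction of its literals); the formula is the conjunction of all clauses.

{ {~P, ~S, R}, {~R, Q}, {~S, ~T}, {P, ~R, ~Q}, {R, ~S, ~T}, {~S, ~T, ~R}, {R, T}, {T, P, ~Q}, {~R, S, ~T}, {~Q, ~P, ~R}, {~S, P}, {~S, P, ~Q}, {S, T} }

Suppose S = 1.
From the singleton clause (~T), T = 0.
From the singleton clause (R), R = 1.
From the singleton clause (Q), Q = 1.
From the singleton clause (P), P = 1.
That conflicts with the unit clause (~P).
So every satisfying assignment has S = False.

False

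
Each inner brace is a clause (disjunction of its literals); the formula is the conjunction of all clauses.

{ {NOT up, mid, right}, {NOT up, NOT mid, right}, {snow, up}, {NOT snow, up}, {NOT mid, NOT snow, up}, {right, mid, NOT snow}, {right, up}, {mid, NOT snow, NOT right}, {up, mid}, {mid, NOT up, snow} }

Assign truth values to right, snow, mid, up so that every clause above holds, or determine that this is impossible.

right: true, snow: true, mid: true, up: true

Try snow = true.
The clause (up) is unit, so up = true.
Try mid = true.
The clause (right) is unit, so right = true.
Every clause now holds.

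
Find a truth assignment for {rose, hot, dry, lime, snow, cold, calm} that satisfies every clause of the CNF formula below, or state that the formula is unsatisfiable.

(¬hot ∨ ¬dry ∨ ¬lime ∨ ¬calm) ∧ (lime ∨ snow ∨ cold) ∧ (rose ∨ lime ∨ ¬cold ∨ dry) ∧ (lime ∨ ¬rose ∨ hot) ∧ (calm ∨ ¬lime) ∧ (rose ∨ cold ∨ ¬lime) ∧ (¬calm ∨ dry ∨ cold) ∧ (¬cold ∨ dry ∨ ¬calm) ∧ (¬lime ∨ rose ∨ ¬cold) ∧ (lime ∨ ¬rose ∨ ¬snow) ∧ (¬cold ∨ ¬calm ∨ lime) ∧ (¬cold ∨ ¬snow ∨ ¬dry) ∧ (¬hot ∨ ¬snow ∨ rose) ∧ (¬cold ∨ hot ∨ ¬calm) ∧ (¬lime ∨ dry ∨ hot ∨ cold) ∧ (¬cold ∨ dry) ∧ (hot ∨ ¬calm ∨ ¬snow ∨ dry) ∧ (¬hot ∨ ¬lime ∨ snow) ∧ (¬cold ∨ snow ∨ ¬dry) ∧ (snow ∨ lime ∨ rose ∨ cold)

rose: False; hot: False; dry: True; lime: False; snow: True; cold: False; calm: False

Case calm = False:
Unit clause (¬lime) forces lime = False.
Case snow = True:
Unit clause (¬rose) forces rose = False.
Unit clause (¬hot) forces hot = False.
Case cold = False:
Every clause is now satisfied; dry is unconstrained.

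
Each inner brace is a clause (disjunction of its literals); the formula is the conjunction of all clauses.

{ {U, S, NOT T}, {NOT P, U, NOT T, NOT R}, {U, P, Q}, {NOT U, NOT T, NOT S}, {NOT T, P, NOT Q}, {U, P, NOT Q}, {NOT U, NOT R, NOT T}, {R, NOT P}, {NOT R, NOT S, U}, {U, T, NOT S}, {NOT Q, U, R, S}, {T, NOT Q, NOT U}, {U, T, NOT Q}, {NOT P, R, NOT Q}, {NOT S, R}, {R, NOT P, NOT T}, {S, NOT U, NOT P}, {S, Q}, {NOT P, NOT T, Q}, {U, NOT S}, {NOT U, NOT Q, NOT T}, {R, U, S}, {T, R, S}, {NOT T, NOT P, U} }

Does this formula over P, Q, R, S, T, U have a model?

Branch on R: set R = true.
Branch on U: set U = true.
(NOT T) alone gives T = false.
(NOT Q) alone gives Q = false.
(S) alone gives S = true.
No clause remains; P is free.
A satisfying assignment: P: false; Q: false; R: true; S: true; T: false; U: true.

Yes, satisfiable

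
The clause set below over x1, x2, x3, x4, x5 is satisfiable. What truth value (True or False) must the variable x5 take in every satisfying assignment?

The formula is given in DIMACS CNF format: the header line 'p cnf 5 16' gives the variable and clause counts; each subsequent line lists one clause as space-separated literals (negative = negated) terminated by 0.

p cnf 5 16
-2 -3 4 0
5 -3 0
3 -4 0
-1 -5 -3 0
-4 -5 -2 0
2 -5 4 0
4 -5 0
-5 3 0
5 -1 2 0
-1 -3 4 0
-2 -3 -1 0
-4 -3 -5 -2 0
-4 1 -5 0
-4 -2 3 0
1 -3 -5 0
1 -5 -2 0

Suppose x5 = True.
The clause (x4) is unit, so x4 = True.
The clause (x3) is unit, so x3 = True.
The clause (¬x1) is unit, so x1 = False.
That conflicts with the unit clause (x1).
So every satisfying assignment has x5 = False.

False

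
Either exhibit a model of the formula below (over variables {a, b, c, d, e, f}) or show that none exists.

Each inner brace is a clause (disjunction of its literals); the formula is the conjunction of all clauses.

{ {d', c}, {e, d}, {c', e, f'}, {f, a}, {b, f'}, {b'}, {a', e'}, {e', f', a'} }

The clause (b') is unit, so b = 0.
The clause (f') is unit, so f = 0.
The clause (a) is unit, so a = 1.
The clause (e') is unit, so e = 0.
The clause (d) is unit, so d = 1.
The clause (c) is unit, so c = 1.
This assignment satisfies each clause.

a: 1, b: 0, c: 1, d: 1, e: 0, f: 0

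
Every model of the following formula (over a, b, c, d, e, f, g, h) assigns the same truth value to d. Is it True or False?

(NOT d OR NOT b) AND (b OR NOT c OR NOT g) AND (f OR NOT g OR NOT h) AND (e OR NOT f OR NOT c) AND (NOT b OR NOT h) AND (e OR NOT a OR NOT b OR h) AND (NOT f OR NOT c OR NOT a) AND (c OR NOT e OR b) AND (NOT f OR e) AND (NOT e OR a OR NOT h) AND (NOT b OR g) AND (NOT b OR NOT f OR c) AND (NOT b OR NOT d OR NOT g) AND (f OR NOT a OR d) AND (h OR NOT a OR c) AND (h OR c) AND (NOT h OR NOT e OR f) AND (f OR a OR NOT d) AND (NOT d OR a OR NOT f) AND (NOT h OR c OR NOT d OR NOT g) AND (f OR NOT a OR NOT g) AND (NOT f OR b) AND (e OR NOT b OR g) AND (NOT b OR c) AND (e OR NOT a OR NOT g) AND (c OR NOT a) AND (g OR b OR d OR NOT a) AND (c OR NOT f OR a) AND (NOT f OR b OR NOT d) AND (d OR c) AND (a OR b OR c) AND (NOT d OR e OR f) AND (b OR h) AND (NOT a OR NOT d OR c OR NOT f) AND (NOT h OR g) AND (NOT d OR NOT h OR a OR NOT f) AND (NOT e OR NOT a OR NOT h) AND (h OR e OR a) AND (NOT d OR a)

Suppose d = true.
The clause (NOT b) is unit, so b = false.
The clause (NOT f) is unit, so f = false.
The clause (a) is unit, so a = true.
The clause (NOT g) is unit, so g = false.
The clause (c) is unit, so c = true.
The clause (e) is unit, so e = true.
The clause (NOT h) is unit, so h = false.
Now (h) is unsatisfied and unit — conflict.
So every satisfying assignment has d = False.

False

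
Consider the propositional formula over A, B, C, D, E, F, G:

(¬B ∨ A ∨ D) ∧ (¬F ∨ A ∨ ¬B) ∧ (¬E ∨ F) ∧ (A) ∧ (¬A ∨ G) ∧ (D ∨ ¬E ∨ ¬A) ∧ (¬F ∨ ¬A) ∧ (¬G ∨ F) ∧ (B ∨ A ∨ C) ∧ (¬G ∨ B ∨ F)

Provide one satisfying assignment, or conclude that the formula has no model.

UNSATISFIABLE

From the singleton clause (A), A = True.
From the singleton clause (G), G = True.
From the singleton clause (¬F), F = False.
Now (F) is unsatisfied and unit — conflict.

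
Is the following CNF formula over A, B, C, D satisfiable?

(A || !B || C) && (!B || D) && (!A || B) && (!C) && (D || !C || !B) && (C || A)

The clause (!C) is unit, so C = false.
The clause (A) is unit, so A = true.
The clause (B) is unit, so B = true.
The clause (D) is unit, so D = true.
This assignment satisfies each clause.
A satisfying assignment: A=true; B=true; C=false; D=true.

Yes, satisfiable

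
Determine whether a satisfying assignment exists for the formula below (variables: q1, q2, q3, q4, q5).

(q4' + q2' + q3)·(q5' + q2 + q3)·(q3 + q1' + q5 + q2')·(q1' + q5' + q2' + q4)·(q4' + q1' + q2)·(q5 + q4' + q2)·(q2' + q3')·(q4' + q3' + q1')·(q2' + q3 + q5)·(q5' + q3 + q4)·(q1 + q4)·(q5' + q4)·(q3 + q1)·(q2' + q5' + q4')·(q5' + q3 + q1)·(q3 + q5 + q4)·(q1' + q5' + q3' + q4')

Branch on q2: set q2 = 0.
Branch on q5: set q5 = 1.
Unit clause (q3) forces q3 = 1.
Unit clause (q4) forces q4 = 1.
Unit clause (q1') forces q1 = 0.
All clauses are satisfied.
A satisfying assignment: q1=0; q2=0; q3=1; q4=1; q5=1.

Satisfiable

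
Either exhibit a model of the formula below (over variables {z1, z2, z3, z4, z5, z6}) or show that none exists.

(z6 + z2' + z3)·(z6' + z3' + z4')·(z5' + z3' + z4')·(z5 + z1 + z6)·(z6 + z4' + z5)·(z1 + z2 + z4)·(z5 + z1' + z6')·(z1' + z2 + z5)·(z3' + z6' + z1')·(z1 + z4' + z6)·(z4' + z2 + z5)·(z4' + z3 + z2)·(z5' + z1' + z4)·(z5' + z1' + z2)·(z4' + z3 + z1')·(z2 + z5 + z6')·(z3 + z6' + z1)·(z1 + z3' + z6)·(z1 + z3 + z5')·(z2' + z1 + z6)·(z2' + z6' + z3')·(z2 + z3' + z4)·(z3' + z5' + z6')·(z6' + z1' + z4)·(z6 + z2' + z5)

Branch on z6: set z6 = 1.
Branch on z3: set z3 = 0.
Unit clause (z1) forces z1 = 1.
Unit clause (z5) forces z5 = 1.
Unit clause (z4) forces z4 = 1.
That conflicts with the unit clause (z4').
That branch fails; take z3 = 1 instead.
Unit clause (z4') forces z4 = 0.
Unit clause (z1') forces z1 = 0.
Unit clause (z2) forces z2 = 1.
That conflicts with the unit clause (z2').
Neither z3 = 1 nor z3 = 0 works.
That branch fails; take z6 = 0 instead.
Branch on z2: set z2 = 0.
Branch on z5: set z5 = 1.
Unit clause (z1') forces z1 = 0.
Unit clause (z4) forces z4 = 1.
That conflicts with the unit clause (z4').
That branch fails; take z5 = 0 instead.
Unit clause (z1) forces z1 = 1.
That conflicts with the unit clause (z1').
Neither z5 = 1 nor z5 = 0 works.
That branch fails; take z2 = 1 instead.
Unit clause (z3) forces z3 = 1.
Unit clause (z1) forces z1 = 1.
Unit clause (z5) forces z5 = 1.
Unit clause (z4') forces z4 = 0.
That conflicts with the unit clause (z4).
Neither z2 = 1 nor z2 = 0 works.
Neither z6 = 1 nor z6 = 0 works.

UNSATISFIABLE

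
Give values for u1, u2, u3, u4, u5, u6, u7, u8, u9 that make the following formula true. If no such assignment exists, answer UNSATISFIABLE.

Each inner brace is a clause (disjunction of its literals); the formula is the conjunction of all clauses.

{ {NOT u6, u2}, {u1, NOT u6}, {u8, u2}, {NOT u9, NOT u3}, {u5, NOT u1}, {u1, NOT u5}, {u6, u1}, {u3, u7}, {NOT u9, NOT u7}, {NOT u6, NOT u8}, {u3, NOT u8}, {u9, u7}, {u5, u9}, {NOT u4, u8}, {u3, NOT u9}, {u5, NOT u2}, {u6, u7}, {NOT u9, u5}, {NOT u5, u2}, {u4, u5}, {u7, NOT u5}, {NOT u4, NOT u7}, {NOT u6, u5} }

u1: true, u2: true, u3: true, u4: false, u5: true, u6: false, u7: true, u8: true, u9: false

Branch on u6: set u6 = false.
(u1) alone gives u1 = true.
(u5) alone gives u5 = true.
(u7) alone gives u7 = true.
(NOT u9) alone gives u9 = false.
(u2) alone gives u2 = true.
(NOT u4) alone gives u4 = false.
Branch on u3: set u3 = true.
No clause remains; u8 is free.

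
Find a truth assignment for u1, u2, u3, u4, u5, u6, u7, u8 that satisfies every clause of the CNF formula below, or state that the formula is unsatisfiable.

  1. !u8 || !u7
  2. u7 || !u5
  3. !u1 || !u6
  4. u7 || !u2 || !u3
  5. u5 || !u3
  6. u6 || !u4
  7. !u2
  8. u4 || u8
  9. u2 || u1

u1 ↦ true,  u2 ↦ false,  u3 ↦ false,  u4 ↦ false,  u5 ↦ false,  u6 ↦ false,  u7 ↦ false,  u8 ↦ true

Unit clause (!u2) forces u2 = false.
Unit clause (u1) forces u1 = true.
Unit clause (!u6) forces u6 = false.
Unit clause (!u4) forces u4 = false.
Unit clause (u8) forces u8 = true.
Unit clause (!u7) forces u7 = false.
Unit clause (!u5) forces u5 = false.
Unit clause (!u3) forces u3 = false.
Every clause now holds.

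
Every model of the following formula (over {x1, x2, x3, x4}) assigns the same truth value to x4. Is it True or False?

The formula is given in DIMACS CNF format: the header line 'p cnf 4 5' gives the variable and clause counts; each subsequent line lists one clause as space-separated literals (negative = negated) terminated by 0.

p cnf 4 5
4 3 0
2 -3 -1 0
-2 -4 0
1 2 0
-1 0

Suppose x4 = True.
The clause (¬x2) is unit, so x2 = False.
The clause (x1) is unit, so x1 = True.
But (¬x1) is also a unit clause — contradiction.
So every satisfying assignment has x4 = False.

False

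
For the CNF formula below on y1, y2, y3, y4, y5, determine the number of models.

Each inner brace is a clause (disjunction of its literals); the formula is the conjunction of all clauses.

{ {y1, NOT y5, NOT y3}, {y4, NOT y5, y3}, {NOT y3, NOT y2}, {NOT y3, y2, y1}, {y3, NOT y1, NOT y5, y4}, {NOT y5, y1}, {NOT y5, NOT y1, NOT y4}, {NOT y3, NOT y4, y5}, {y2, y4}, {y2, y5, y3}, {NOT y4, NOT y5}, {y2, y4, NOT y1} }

There are 2^5 = 32 truth assignments over (y1, y2, y3, y4, y5).
Split on y1. With y1 = true, the clauses containing y1 are satisfied and NOT y1 drops from the rest; 2 of the 2^4 = 16 assignments to the other variables satisfy what remains.
With y1 = false, by the same count on the reduced clause set, 2 assignments work.
(One model: y1=F, y2=T, y3=F, y4=F, y5=F.)
Total: 2 + 2 = 4.

4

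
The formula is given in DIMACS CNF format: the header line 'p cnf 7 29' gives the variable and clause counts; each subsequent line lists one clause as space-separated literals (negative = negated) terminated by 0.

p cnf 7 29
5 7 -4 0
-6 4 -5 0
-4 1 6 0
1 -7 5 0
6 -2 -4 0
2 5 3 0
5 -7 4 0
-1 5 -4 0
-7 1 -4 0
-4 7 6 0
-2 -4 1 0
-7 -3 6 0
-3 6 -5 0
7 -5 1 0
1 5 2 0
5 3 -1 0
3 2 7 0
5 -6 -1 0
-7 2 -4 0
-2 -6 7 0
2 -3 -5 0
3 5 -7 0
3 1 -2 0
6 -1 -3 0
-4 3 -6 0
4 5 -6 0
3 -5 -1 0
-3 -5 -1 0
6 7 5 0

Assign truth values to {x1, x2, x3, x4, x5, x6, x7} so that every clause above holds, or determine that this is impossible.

Branch on x5: set x5 = True.
Branch on x6: set x6 = False.
Unit clause (¬x3) forces x3 = False.
Unit clause (¬x1) forces x1 = False.
Unit clause (¬x4) forces x4 = False.
Unit clause (x7) forces x7 = True.
Unit clause (¬x2) forces x2 = False.
This assignment satisfies each clause.

x1 ↦ False, x2 ↦ False, x3 ↦ False, x4 ↦ False, x5 ↦ True, x6 ↦ False, x7 ↦ True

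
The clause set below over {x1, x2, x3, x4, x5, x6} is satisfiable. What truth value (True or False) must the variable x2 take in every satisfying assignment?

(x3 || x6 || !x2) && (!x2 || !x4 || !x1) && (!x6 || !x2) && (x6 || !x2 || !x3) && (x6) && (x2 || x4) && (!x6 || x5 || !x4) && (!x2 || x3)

Suppose x2 = true.
(!x6) alone gives x6 = false.
But (x6) is also a unit clause — contradiction.
So every satisfying assignment has x2 = False.

False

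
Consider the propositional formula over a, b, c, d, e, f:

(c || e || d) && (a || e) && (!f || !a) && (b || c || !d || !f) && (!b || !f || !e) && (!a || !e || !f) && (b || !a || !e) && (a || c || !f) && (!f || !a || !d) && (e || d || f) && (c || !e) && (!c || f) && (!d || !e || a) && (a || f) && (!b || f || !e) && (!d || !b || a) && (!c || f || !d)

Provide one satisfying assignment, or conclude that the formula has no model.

a=false; b=false; c=true; d=false; e=true; f=true

Suppose a = false.
Unit clause (e) forces e = true.
Unit clause (c) forces c = true.
Unit clause (f) forces f = true.
Unit clause (!b) forces b = false.
Unit clause (!d) forces d = false.
Every clause now holds.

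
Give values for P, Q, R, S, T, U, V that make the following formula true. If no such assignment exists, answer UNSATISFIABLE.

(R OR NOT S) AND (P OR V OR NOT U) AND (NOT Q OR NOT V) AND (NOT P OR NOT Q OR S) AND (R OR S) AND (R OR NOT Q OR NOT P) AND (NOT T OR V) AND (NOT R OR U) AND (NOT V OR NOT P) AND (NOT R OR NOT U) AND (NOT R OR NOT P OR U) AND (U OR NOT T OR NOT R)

Branch on R: set R = true.
Unit clause (U) forces U = true.
Now (NOT U) is unsatisfied and unit — conflict.
That branch fails; take R = false instead.
Unit clause (NOT S) forces S = false.
Now (S) is unsatisfied and unit — conflict.
Neither R = true nor R = false works.

UNSATISFIABLE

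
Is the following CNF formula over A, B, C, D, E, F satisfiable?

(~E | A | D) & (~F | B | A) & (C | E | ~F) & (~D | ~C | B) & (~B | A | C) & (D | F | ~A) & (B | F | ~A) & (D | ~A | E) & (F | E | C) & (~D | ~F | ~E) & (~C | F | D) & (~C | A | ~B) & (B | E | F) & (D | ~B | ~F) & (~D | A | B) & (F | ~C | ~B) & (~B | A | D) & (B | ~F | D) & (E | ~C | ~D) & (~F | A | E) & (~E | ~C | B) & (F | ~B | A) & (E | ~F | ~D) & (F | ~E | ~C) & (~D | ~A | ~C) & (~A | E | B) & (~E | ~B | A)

Try E = 1.
Try A = 1.
Try D = 1.
(~F) alone gives F = 0.
(B) alone gives B = 1.
(~C) alone gives C = 0.
All clauses are satisfied.
A satisfying assignment: A ↦ 1,  B ↦ 1,  C ↦ 0,  D ↦ 1,  E ↦ 1,  F ↦ 0.

Yes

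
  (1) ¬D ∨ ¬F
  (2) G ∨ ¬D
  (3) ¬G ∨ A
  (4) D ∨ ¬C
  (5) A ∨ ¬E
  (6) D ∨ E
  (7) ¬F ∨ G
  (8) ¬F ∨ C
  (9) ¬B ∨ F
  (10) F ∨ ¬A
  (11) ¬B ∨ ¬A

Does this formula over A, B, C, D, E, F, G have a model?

Case D = False:
(¬C) alone gives C = False.
(E) alone gives E = True.
(A) alone gives A = True.
(¬F) alone gives F = False.
That conflicts with the unit clause (F).
Backtrack on D: now try D = True.
(¬F) alone gives F = False.
(G) alone gives G = True.
(A) alone gives A = True.
That conflicts with the unit clause (¬A).
Both values of D lead to a conflict.
No assignment satisfies every clause.

Unsatisfiable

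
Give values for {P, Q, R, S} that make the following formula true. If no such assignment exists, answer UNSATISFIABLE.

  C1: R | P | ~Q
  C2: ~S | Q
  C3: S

P ↦ 1,  Q ↦ 1,  R ↦ 1,  S ↦ 1

From the singleton clause (S), S = 1.
From the singleton clause (Q), Q = 1.
Branch on R: set R = 1.
No clause remains; P is free.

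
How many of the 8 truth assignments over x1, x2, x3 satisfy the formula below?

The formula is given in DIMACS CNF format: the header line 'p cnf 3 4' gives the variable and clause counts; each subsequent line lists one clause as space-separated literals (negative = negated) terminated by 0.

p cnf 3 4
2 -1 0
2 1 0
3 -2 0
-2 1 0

1

There are 2^3 = 8 truth assignments over (x1, x2, x3).
Check each against the 4 clauses (columns in the order x1, x2, x3):
  F F F  ✗ fails (x2 ∨ x1)
  F F T  ✗ fails (x2 ∨ x1)
  F T F  ✗ fails (x3 ∨ ¬x2)
  F T T  ✗ fails (¬x2 ∨ x1)
  T F F  ✗ fails (x2 ∨ ¬x1)
  T F T  ✗ fails (x2 ∨ ¬x1)
  T T F  ✗ fails (x3 ∨ ¬x2)
  T T T  ✓ satisfies all
1 of the 8 rows is a model.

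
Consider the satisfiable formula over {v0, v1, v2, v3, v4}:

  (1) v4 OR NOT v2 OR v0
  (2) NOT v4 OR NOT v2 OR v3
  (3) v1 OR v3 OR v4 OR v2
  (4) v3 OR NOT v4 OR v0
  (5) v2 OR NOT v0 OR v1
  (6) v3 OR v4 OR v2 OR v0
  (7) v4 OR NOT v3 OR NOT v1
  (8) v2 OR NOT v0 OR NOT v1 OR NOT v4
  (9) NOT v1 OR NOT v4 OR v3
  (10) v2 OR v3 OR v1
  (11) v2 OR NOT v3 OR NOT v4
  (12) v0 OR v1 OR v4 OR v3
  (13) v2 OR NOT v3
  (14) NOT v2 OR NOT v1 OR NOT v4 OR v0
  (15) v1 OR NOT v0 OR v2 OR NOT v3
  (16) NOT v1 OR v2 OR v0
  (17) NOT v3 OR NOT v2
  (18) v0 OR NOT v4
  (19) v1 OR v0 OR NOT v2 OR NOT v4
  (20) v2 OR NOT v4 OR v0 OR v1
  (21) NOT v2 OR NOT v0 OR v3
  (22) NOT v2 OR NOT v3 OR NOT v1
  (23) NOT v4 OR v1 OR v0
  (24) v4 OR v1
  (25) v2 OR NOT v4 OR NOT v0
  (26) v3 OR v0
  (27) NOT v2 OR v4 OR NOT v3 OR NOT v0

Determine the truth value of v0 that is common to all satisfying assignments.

True

Suppose v0 = false.
Unit clause (NOT v4) forces v4 = false.
Unit clause (NOT v2) forces v2 = false.
Unit clause (v3) forces v3 = true.
That conflicts with the unit clause (NOT v3).
So every satisfying assignment has v0 = True.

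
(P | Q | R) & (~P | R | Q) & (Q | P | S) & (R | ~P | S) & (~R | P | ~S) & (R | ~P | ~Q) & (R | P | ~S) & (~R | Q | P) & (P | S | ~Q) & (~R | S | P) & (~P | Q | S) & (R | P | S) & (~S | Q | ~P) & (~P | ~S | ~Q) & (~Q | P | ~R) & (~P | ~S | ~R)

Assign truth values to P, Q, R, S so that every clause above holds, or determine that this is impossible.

P=1; Q=1; R=1; S=0

Suppose P = 1.
Suppose R = 1.
From the singleton clause (~S), S = 0.
From the singleton clause (Q), Q = 1.
Every clause now holds.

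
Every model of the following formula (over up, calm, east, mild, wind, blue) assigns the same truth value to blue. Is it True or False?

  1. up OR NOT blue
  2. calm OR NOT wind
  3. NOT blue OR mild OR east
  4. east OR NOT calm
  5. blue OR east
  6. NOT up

Suppose blue = true.
(up) alone gives up = true.
That conflicts with the unit clause (NOT up).
So every satisfying assignment has blue = False.

False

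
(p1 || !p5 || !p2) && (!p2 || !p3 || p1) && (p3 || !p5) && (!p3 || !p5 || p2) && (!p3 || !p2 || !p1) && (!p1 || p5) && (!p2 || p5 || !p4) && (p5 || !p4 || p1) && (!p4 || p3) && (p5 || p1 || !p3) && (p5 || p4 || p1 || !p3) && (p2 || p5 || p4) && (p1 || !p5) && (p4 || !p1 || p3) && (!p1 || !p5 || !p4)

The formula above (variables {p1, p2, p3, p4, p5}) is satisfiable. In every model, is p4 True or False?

False

Suppose p4 = true.
The clause (p3) is unit, so p3 = true.
Case p2 = false:
The clause (!p5) is unit, so p5 = false.
The clause (!p1) is unit, so p1 = false.
But (p1) is also a unit clause — contradiction.
That branch fails; take p2 = true instead.
The clause (p1) is unit, so p1 = true.
But (!p1) is also a unit clause — contradiction.
Either choice for p2 ends in contradiction.
So every satisfying assignment has p4 = False.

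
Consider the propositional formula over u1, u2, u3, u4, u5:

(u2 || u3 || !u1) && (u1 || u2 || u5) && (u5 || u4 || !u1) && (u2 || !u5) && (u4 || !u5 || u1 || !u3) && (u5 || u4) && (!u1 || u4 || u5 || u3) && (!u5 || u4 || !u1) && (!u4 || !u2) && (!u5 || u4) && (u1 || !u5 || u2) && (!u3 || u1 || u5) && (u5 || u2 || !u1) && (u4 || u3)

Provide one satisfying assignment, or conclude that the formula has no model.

Case u2 = true:
(!u4) alone gives u4 = false.
(u5) alone gives u5 = true.
But (!u5) is also a unit clause — contradiction.
So u2 must be the other value — set u2 = false.
(!u5) alone gives u5 = false.
(u1) alone gives u1 = true.
But (!u1) is also a unit clause — contradiction.
Neither u2 = true nor u2 = false works.

UNSATISFIABLE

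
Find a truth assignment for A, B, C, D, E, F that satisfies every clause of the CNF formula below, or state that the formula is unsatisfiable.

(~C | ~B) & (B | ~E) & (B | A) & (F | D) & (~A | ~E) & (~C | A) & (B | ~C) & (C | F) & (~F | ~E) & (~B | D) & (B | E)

A ↦ 1; B ↦ 1; C ↦ 0; D ↦ 1; E ↦ 0; F ↦ 1

Suppose C = 0.
Unit clause (F) forces F = 1.
Unit clause (~E) forces E = 0.
Unit clause (B) forces B = 1.
Unit clause (D) forces D = 1.
No clause remains; A is free.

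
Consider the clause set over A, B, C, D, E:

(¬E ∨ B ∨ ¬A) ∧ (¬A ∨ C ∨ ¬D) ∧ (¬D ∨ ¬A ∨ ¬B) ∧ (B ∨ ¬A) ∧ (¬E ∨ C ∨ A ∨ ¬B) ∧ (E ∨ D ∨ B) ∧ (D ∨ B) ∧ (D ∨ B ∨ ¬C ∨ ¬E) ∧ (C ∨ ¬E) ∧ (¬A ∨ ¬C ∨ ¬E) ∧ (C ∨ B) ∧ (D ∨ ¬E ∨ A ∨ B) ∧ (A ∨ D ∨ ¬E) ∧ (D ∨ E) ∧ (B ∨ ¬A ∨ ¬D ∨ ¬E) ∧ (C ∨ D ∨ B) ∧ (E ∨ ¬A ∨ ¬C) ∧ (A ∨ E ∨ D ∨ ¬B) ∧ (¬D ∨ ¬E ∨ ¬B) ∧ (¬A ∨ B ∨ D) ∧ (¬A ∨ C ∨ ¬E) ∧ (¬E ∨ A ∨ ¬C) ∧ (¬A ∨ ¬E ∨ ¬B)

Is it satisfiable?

Case B = False:
Unit clause (¬A) forces A = False.
Unit clause (D) forces D = True.
Unit clause (C) forces C = True.
Unit clause (¬E) forces E = False.
All clauses are satisfied.
A satisfying assignment: A ↦ False, B ↦ False, C ↦ True, D ↦ True, E ↦ False.

Yes, satisfiable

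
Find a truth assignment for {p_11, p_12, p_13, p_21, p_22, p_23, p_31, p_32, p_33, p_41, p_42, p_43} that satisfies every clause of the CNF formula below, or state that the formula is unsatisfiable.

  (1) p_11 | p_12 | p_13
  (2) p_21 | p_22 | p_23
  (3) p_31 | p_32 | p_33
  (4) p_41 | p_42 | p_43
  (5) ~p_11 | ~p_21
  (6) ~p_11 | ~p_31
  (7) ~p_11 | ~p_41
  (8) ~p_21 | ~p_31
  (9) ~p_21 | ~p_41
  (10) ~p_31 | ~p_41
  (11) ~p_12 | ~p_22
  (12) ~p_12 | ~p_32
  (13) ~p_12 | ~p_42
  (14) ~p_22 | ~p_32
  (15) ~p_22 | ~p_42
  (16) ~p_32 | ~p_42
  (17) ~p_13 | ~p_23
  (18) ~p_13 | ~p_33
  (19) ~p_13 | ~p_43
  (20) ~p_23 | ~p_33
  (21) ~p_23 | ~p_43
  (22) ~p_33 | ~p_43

Suppose p_11 = 0.
Suppose p_12 = 1.
(~p_22) alone gives p_22 = 0.
(~p_32) alone gives p_32 = 0.
(~p_42) alone gives p_42 = 0.
Suppose p_21 = 1.
(~p_31) alone gives p_31 = 0.
(p_33) alone gives p_33 = 1.
(~p_41) alone gives p_41 = 0.
(p_43) alone gives p_43 = 1.
That conflicts with the unit clause (~p_43).
Backtrack on p_21: now try p_21 = 0.
(p_23) alone gives p_23 = 1.
(~p_13) alone gives p_13 = 0.
(~p_33) alone gives p_33 = 0.
(p_31) alone gives p_31 = 1.
(~p_41) alone gives p_41 = 0.
(p_43) alone gives p_43 = 1.
That conflicts with the unit clause (~p_43).
Neither p_21 = 1 nor p_21 = 0 works.
Backtrack on p_12: now try p_12 = 0.
(p_13) alone gives p_13 = 1.
(~p_23) alone gives p_23 = 0.
(~p_33) alone gives p_33 = 0.
(~p_43) alone gives p_43 = 0.
Suppose p_21 = 1.
(~p_31) alone gives p_31 = 0.
(p_32) alone gives p_32 = 1.
(~p_41) alone gives p_41 = 0.
(p_42) alone gives p_42 = 1.
That conflicts with the unit clause (~p_42).
Backtrack on p_21: now try p_21 = 0.
(p_22) alone gives p_22 = 1.
(~p_32) alone gives p_32 = 0.
(p_31) alone gives p_31 = 1.
(~p_41) alone gives p_41 = 0.
(p_42) alone gives p_42 = 1.
That conflicts with the unit clause (~p_42).
Neither p_21 = 1 nor p_21 = 0 works.
Neither p_12 = 1 nor p_12 = 0 works.
Backtrack on p_11: now try p_11 = 1.
(~p_21) alone gives p_21 = 0.
(~p_31) alone gives p_31 = 0.
(~p_41) alone gives p_41 = 0.
Suppose p_22 = 1.
(~p_12) alone gives p_12 = 0.
(~p_32) alone gives p_32 = 0.
(p_33) alone gives p_33 = 1.
(~p_42) alone gives p_42 = 0.
(p_43) alone gives p_43 = 1.
That conflicts with the unit clause (~p_43).
Backtrack on p_22: now try p_22 = 0.
(p_23) alone gives p_23 = 1.
(~p_13) alone gives p_13 = 0.
(~p_33) alone gives p_33 = 0.
(p_32) alone gives p_32 = 1.
(~p_12) alone gives p_12 = 0.
(~p_42) alone gives p_42 = 0.
(p_43) alone gives p_43 = 1.
That conflicts with the unit clause (~p_43).
Neither p_22 = 1 nor p_22 = 0 works.
Neither p_11 = 1 nor p_11 = 0 works.

UNSATISFIABLE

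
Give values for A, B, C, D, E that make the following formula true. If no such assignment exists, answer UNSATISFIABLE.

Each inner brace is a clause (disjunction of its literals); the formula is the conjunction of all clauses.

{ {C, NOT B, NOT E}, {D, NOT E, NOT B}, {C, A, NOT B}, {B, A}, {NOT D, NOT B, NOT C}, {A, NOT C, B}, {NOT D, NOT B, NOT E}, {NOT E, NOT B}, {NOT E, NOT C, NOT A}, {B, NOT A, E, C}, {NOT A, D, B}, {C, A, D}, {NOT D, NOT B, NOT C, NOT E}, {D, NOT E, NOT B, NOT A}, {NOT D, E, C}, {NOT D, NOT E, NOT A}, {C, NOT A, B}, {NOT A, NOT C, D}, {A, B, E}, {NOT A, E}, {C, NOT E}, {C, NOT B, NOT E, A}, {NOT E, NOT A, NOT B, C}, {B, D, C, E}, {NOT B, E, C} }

Try B = true.
(NOT E) alone gives E = false.
(NOT A) alone gives A = false.
(C) alone gives C = true.
(NOT D) alone gives D = false.
All clauses are satisfied.

A ↦ false,  B ↦ true,  C ↦ true,  D ↦ false,  E ↦ false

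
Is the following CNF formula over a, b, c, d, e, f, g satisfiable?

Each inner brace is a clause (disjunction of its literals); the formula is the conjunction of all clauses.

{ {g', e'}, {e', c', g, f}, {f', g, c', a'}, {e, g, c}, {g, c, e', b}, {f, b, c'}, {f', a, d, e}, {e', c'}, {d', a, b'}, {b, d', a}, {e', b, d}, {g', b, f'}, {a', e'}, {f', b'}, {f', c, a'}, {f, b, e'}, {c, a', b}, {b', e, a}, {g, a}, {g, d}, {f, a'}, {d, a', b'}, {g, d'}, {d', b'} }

Yes

Suppose g = 1.
From the singleton clause (e'), e = 0.
Suppose b = 0.
From the singleton clause (f'), f = 0.
From the singleton clause (c'), c = 0.
From the singleton clause (a'), a = 0.
From the singleton clause (d'), d = 0.
Every clause now holds.
A satisfying assignment: a ↦ 0, b ↦ 0, c ↦ 0, d ↦ 0, e ↦ 0, f ↦ 0, g ↦ 1.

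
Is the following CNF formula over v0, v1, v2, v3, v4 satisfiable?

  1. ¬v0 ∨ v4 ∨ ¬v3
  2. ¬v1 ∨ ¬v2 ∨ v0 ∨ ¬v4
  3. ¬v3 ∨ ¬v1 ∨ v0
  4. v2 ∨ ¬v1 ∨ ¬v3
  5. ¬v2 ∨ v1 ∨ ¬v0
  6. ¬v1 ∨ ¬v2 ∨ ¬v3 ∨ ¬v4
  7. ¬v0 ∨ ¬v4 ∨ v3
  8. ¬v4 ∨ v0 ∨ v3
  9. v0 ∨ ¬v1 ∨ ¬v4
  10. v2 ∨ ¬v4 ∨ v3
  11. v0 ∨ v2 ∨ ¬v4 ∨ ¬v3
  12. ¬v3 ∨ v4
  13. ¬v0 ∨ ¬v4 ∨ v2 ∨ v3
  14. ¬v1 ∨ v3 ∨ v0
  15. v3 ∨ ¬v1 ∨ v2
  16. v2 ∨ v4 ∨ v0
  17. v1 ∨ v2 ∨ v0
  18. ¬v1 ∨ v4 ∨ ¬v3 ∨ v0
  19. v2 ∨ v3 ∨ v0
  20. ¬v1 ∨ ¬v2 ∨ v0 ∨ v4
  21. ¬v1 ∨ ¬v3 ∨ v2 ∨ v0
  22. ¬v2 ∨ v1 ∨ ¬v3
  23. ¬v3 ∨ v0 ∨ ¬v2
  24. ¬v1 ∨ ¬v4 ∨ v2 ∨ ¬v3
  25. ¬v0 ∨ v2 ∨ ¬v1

Yes, satisfiable

Suppose v3 = False.
Suppose v0 = False.
(¬v4) alone gives v4 = False.
(¬v1) alone gives v1 = False.
(v2) alone gives v2 = True.
Every clause now holds.
A satisfying assignment: v0 ↦ False,  v1 ↦ False,  v2 ↦ True,  v3 ↦ False,  v4 ↦ False.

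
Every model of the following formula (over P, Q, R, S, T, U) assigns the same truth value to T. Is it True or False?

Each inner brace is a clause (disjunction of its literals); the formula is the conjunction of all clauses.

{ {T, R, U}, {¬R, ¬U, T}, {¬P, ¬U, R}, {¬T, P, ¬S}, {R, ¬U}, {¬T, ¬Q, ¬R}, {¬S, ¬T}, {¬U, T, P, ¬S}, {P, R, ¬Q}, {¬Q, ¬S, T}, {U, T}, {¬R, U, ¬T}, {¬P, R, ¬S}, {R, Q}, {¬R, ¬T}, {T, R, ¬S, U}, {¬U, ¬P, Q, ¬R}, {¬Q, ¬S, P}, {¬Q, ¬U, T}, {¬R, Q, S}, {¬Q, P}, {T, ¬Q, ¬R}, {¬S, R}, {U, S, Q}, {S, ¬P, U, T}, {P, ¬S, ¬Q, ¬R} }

True

Suppose T = False.
Unit clause (U) forces U = True.
Unit clause (¬R) forces R = False.
Now (R) is unsatisfied and unit — conflict.
So every satisfying assignment has T = True.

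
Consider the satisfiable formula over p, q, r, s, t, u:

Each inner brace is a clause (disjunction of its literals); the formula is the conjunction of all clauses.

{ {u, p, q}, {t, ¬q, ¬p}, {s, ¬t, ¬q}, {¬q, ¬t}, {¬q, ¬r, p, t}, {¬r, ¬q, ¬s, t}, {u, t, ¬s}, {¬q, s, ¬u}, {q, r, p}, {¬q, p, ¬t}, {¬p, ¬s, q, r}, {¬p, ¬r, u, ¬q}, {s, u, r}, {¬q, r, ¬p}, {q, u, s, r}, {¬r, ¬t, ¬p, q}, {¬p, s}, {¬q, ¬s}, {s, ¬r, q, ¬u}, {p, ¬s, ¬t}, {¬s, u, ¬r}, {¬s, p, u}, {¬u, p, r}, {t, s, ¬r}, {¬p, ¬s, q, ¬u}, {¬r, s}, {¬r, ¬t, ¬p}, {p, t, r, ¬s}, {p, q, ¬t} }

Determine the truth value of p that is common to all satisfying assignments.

Suppose p = True.
From the singleton clause (s), s = True.
From the singleton clause (¬q), q = False.
From the singleton clause (r), r = True.
From the singleton clause (¬t), t = False.
From the singleton clause (u), u = True.
But (¬u) is also a unit clause — contradiction.
So every satisfying assignment has p = False.

False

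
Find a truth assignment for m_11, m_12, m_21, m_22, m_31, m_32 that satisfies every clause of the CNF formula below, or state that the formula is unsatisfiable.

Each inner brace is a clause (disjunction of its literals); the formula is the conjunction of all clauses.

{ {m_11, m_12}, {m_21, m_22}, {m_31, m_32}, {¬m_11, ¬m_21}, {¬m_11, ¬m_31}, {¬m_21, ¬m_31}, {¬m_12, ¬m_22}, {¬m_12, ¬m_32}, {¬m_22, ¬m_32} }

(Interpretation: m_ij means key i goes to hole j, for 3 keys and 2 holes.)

UNSATISFIABLE

Case m_11 = True:
(¬m_21) alone gives m_21 = False.
(m_22) alone gives m_22 = True.
(¬m_31) alone gives m_31 = False.
(m_32) alone gives m_32 = True.
Now (¬m_32) is unsatisfied and unit — conflict.
That branch fails; take m_11 = False instead.
(m_12) alone gives m_12 = True.
(¬m_22) alone gives m_22 = False.
(m_21) alone gives m_21 = True.
(¬m_31) alone gives m_31 = False.
(m_32) alone gives m_32 = True.
Now (¬m_32) is unsatisfied and unit — conflict.
Both values of m_11 lead to a conflict.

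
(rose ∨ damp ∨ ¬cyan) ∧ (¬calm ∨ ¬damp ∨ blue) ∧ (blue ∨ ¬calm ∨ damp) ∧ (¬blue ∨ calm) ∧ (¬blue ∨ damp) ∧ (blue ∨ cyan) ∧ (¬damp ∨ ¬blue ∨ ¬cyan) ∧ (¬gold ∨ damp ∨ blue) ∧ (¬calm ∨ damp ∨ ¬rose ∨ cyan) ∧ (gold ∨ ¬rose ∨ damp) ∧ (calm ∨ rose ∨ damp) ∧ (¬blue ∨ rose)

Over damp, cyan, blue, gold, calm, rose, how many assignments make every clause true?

6

There are 2^6 = 64 truth assignments over (damp, cyan, blue, gold, calm, rose).
Split on gold. With gold = True, the clauses containing gold are satisfied and ¬gold drops from the rest; 3 of the 2^5 = 32 assignments to the other variables satisfy what remains.
With gold = False, by the same count on the reduced clause set, 3 assignments work.
(One model: damp=T, cyan=F, blue=T, gold=F, calm=T, rose=T.)
Total: 3 + 3 = 6.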